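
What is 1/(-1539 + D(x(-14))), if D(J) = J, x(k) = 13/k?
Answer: -14/21559 ≈ -0.00064938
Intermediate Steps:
1/(-1539 + D(x(-14))) = 1/(-1539 + 13/(-14)) = 1/(-1539 + 13*(-1/14)) = 1/(-1539 - 13/14) = 1/(-21559/14) = -14/21559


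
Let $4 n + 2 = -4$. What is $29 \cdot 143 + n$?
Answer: $\frac{8291}{2} \approx 4145.5$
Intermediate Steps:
$n = - \frac{3}{2}$ ($n = - \frac{1}{2} + \frac{1}{4} \left(-4\right) = - \frac{1}{2} - 1 = - \frac{3}{2} \approx -1.5$)
$29 \cdot 143 + n = 29 \cdot 143 - \frac{3}{2} = 4147 - \frac{3}{2} = \frac{8291}{2}$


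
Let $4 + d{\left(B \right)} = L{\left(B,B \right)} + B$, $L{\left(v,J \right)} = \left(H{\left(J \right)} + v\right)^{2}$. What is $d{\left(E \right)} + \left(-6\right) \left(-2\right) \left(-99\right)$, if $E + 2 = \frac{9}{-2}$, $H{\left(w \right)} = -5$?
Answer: $- \frac{4265}{4} \approx -1066.3$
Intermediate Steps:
$E = - \frac{13}{2}$ ($E = -2 + \frac{9}{-2} = -2 + 9 \left(- \frac{1}{2}\right) = -2 - \frac{9}{2} = - \frac{13}{2} \approx -6.5$)
$L{\left(v,J \right)} = \left(-5 + v\right)^{2}$
$d{\left(B \right)} = -4 + B + \left(-5 + B\right)^{2}$ ($d{\left(B \right)} = -4 + \left(\left(-5 + B\right)^{2} + B\right) = -4 + \left(B + \left(-5 + B\right)^{2}\right) = -4 + B + \left(-5 + B\right)^{2}$)
$d{\left(E \right)} + \left(-6\right) \left(-2\right) \left(-99\right) = \left(-4 - \frac{13}{2} + \left(-5 - \frac{13}{2}\right)^{2}\right) + \left(-6\right) \left(-2\right) \left(-99\right) = \left(-4 - \frac{13}{2} + \left(- \frac{23}{2}\right)^{2}\right) + 12 \left(-99\right) = \left(-4 - \frac{13}{2} + \frac{529}{4}\right) - 1188 = \frac{487}{4} - 1188 = - \frac{4265}{4}$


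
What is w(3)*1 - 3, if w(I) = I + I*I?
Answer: 9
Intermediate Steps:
w(I) = I + I²
w(3)*1 - 3 = (3*(1 + 3))*1 - 3 = (3*4)*1 - 3 = 12*1 - 3 = 12 - 3 = 9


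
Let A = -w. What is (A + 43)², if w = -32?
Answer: 5625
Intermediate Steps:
A = 32 (A = -1*(-32) = 32)
(A + 43)² = (32 + 43)² = 75² = 5625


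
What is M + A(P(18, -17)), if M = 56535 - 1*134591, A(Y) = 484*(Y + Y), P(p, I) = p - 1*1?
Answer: -61600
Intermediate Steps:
P(p, I) = -1 + p (P(p, I) = p - 1 = -1 + p)
A(Y) = 968*Y (A(Y) = 484*(2*Y) = 968*Y)
M = -78056 (M = 56535 - 134591 = -78056)
M + A(P(18, -17)) = -78056 + 968*(-1 + 18) = -78056 + 968*17 = -78056 + 16456 = -61600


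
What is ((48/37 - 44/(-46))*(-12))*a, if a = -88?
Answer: 2025408/851 ≈ 2380.0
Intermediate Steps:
((48/37 - 44/(-46))*(-12))*a = ((48/37 - 44/(-46))*(-12))*(-88) = ((48*(1/37) - 44*(-1/46))*(-12))*(-88) = ((48/37 + 22/23)*(-12))*(-88) = ((1918/851)*(-12))*(-88) = -23016/851*(-88) = 2025408/851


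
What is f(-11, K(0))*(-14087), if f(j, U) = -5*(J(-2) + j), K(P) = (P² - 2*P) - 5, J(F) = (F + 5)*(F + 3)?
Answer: -563480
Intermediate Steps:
J(F) = (3 + F)*(5 + F) (J(F) = (5 + F)*(3 + F) = (3 + F)*(5 + F))
K(P) = -5 + P² - 2*P
f(j, U) = -15 - 5*j (f(j, U) = -5*((15 + (-2)² + 8*(-2)) + j) = -5*((15 + 4 - 16) + j) = -5*(3 + j) = -15 - 5*j)
f(-11, K(0))*(-14087) = (-15 - 5*(-11))*(-14087) = (-15 + 55)*(-14087) = 40*(-14087) = -563480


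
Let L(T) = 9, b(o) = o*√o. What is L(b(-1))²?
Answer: 81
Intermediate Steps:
b(o) = o^(3/2)
L(b(-1))² = 9² = 81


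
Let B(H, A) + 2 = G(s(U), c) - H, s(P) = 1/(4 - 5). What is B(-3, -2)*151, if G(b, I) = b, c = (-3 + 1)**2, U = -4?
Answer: 0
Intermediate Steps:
c = 4 (c = (-2)**2 = 4)
s(P) = -1 (s(P) = 1/(-1) = -1)
B(H, A) = -3 - H (B(H, A) = -2 + (-1 - H) = -3 - H)
B(-3, -2)*151 = (-3 - 1*(-3))*151 = (-3 + 3)*151 = 0*151 = 0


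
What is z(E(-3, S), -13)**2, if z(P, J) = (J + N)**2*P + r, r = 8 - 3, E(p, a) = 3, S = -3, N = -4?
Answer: 760384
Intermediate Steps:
r = 5
z(P, J) = 5 + P*(-4 + J)**2 (z(P, J) = (J - 4)**2*P + 5 = (-4 + J)**2*P + 5 = P*(-4 + J)**2 + 5 = 5 + P*(-4 + J)**2)
z(E(-3, S), -13)**2 = (5 + 3*(-4 - 13)**2)**2 = (5 + 3*(-17)**2)**2 = (5 + 3*289)**2 = (5 + 867)**2 = 872**2 = 760384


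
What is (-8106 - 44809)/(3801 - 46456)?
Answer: 557/449 ≈ 1.2405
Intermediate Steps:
(-8106 - 44809)/(3801 - 46456) = -52915/(-42655) = -52915*(-1/42655) = 557/449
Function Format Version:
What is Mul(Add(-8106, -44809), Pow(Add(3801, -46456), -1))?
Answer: Rational(557, 449) ≈ 1.2405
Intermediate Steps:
Mul(Add(-8106, -44809), Pow(Add(3801, -46456), -1)) = Mul(-52915, Pow(-42655, -1)) = Mul(-52915, Rational(-1, 42655)) = Rational(557, 449)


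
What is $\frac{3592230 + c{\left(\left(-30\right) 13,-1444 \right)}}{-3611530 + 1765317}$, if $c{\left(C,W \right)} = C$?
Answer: $- \frac{3591840}{1846213} \approx -1.9455$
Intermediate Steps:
$\frac{3592230 + c{\left(\left(-30\right) 13,-1444 \right)}}{-3611530 + 1765317} = \frac{3592230 - 390}{-3611530 + 1765317} = \frac{3592230 - 390}{-1846213} = 3591840 \left(- \frac{1}{1846213}\right) = - \frac{3591840}{1846213}$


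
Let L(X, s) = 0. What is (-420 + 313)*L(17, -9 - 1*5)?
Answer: 0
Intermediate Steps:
(-420 + 313)*L(17, -9 - 1*5) = (-420 + 313)*0 = -107*0 = 0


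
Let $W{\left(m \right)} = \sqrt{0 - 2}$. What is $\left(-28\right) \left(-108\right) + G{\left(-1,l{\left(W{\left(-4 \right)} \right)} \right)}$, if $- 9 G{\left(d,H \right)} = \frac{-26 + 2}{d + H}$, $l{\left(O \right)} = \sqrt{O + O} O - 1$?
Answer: $\frac{4 \left(2267 - 2268 \sqrt[4]{2} i^{\frac{3}{2}}\right)}{3 \left(1 - \sqrt[4]{2} i^{\frac{3}{2}}\right)} \approx 3023.4 - 0.27373 i$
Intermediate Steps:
$W{\left(m \right)} = i \sqrt{2}$ ($W{\left(m \right)} = \sqrt{-2} = i \sqrt{2}$)
$l{\left(O \right)} = -1 + \sqrt{2} O^{\frac{3}{2}}$ ($l{\left(O \right)} = \sqrt{2 O} O - 1 = \sqrt{2} \sqrt{O} O - 1 = \sqrt{2} O^{\frac{3}{2}} - 1 = -1 + \sqrt{2} O^{\frac{3}{2}}$)
$G{\left(d,H \right)} = \frac{8}{3 \left(H + d\right)}$ ($G{\left(d,H \right)} = - \frac{\left(-26 + 2\right) \frac{1}{d + H}}{9} = - \frac{\left(-24\right) \frac{1}{H + d}}{9} = \frac{8}{3 \left(H + d\right)}$)
$\left(-28\right) \left(-108\right) + G{\left(-1,l{\left(W{\left(-4 \right)} \right)} \right)} = \left(-28\right) \left(-108\right) + \frac{8}{3 \left(\left(-1 + \sqrt{2} \left(i \sqrt{2}\right)^{\frac{3}{2}}\right) - 1\right)} = 3024 + \frac{8}{3 \left(\left(-1 + \sqrt{2} \cdot 2^{\frac{3}{4}} i^{\frac{3}{2}}\right) - 1\right)} = 3024 + \frac{8}{3 \left(\left(-1 + 2 \sqrt[4]{2} i^{\frac{3}{2}}\right) - 1\right)} = 3024 + \frac{8}{3 \left(-2 + 2 \sqrt[4]{2} i^{\frac{3}{2}}\right)}$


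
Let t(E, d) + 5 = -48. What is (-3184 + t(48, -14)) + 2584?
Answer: -653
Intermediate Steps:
t(E, d) = -53 (t(E, d) = -5 - 48 = -53)
(-3184 + t(48, -14)) + 2584 = (-3184 - 53) + 2584 = -3237 + 2584 = -653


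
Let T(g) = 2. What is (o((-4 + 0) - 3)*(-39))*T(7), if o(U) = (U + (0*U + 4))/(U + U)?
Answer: -117/7 ≈ -16.714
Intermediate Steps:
o(U) = (4 + U)/(2*U) (o(U) = (U + (0 + 4))/((2*U)) = (U + 4)*(1/(2*U)) = (4 + U)*(1/(2*U)) = (4 + U)/(2*U))
(o((-4 + 0) - 3)*(-39))*T(7) = (((4 + ((-4 + 0) - 3))/(2*((-4 + 0) - 3)))*(-39))*2 = (((4 + (-4 - 3))/(2*(-4 - 3)))*(-39))*2 = (((½)*(4 - 7)/(-7))*(-39))*2 = (((½)*(-⅐)*(-3))*(-39))*2 = ((3/14)*(-39))*2 = -117/14*2 = -117/7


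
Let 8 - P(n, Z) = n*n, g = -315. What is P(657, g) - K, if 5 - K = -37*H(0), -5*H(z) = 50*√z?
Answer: -431646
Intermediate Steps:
P(n, Z) = 8 - n² (P(n, Z) = 8 - n*n = 8 - n²)
H(z) = -10*√z
K = 5 (K = 5 - (-37)*(-10*√0) = 5 - (-37)*(-10*0) = 5 - (-37)*0 = 5 - 1*0 = 5 + 0 = 5)
P(657, g) - K = (8 - 1*657²) - 1*5 = (8 - 1*431649) - 5 = (8 - 431649) - 5 = -431641 - 5 = -431646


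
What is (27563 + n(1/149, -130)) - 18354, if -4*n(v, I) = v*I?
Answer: 2744347/298 ≈ 9209.2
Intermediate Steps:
n(v, I) = -I*v/4 (n(v, I) = -v*I/4 = -I*v/4)
(27563 + n(1/149, -130)) - 18354 = (27563 - 1/4*(-130)/149) - 18354 = (27563 - 1/4*(-130)*1/149) - 18354 = (27563 + 65/298) - 18354 = 8213839/298 - 18354 = 2744347/298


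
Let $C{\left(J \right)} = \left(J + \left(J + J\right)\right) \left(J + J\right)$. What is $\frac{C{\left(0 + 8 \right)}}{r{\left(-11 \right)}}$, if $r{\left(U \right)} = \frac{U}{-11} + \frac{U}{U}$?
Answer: $192$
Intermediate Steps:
$r{\left(U \right)} = 1 - \frac{U}{11}$ ($r{\left(U \right)} = U \left(- \frac{1}{11}\right) + 1 = - \frac{U}{11} + 1 = 1 - \frac{U}{11}$)
$C{\left(J \right)} = 6 J^{2}$ ($C{\left(J \right)} = \left(J + 2 J\right) 2 J = 3 J 2 J = 6 J^{2}$)
$\frac{C{\left(0 + 8 \right)}}{r{\left(-11 \right)}} = \frac{6 \left(0 + 8\right)^{2}}{1 - -1} = \frac{6 \cdot 8^{2}}{1 + 1} = \frac{6 \cdot 64}{2} = 384 \cdot \frac{1}{2} = 192$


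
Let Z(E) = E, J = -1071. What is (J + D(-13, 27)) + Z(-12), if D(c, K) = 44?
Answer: -1039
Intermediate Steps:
(J + D(-13, 27)) + Z(-12) = (-1071 + 44) - 12 = -1027 - 12 = -1039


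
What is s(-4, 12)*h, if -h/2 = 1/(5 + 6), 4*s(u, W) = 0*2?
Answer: 0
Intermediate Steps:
s(u, W) = 0 (s(u, W) = (0*2)/4 = (¼)*0 = 0)
h = -2/11 (h = -2/(5 + 6) = -2/11 ≈ -0.18182)
s(-4, 12)*h = 0*(-2/11) = 0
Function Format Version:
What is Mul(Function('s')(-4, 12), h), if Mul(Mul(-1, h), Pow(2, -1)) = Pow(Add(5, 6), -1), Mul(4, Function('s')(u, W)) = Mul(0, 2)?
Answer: 0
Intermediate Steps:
Function('s')(u, W) = 0 (Function('s')(u, W) = Mul(Rational(1, 4), Mul(0, 2)) = Mul(Rational(1, 4), 0) = 0)
h = Rational(-2, 11) (h = Mul(-2, Pow(Add(5, 6), -1)) = Mul(-2, Pow(11, -1)) = Mul(-2, Rational(1, 11)) = Rational(-2, 11) ≈ -0.18182)
Mul(Function('s')(-4, 12), h) = Mul(0, Rational(-2, 11)) = 0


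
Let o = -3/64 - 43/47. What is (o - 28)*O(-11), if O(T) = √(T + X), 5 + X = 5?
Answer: -87117*I*√11/3008 ≈ -96.055*I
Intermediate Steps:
X = 0 (X = -5 + 5 = 0)
o = -2893/3008 (o = -3*1/64 - 43*1/47 = -3/64 - 43/47 = -2893/3008 ≈ -0.96177)
O(T) = √T (O(T) = √(T + 0) = √T)
(o - 28)*O(-11) = (-2893/3008 - 28)*√(-11) = -87117*I*√11/3008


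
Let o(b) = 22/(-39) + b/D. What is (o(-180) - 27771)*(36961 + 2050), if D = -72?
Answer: -84497318857/78 ≈ -1.0833e+9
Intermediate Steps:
o(b) = -22/39 - b/72 (o(b) = 22/(-39) + b/(-72) = 22*(-1/39) + b*(-1/72) = -22/39 - b/72)
(o(-180) - 27771)*(36961 + 2050) = ((-22/39 - 1/72*(-180)) - 27771)*(36961 + 2050) = ((-22/39 + 5/2) - 27771)*39011 = (151/78 - 27771)*39011 = -2165987/78*39011 = -84497318857/78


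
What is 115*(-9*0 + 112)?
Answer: 12880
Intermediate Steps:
115*(-9*0 + 112) = 115*(0 + 112) = 115*112 = 12880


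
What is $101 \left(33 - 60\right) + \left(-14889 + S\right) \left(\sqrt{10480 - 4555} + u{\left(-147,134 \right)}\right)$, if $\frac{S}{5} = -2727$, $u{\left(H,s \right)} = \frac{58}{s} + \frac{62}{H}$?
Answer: $- \frac{9989113}{3283} - 142620 \sqrt{237} \approx -2.1986 \cdot 10^{6}$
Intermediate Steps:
$S = -13635$ ($S = 5 \left(-2727\right) = -13635$)
$101 \left(33 - 60\right) + \left(-14889 + S\right) \left(\sqrt{10480 - 4555} + u{\left(-147,134 \right)}\right) = 101 \left(33 - 60\right) + \left(-14889 - 13635\right) \left(\sqrt{10480 - 4555} + \left(\frac{58}{134} + \frac{62}{-147}\right)\right) = 101 \left(-27\right) - 28524 \left(\sqrt{5925} + \left(58 \cdot \frac{1}{134} + 62 \left(- \frac{1}{147}\right)\right)\right) = -2727 - 28524 \left(5 \sqrt{237} + \left(\frac{29}{67} - \frac{62}{147}\right)\right) = -2727 - 28524 \left(5 \sqrt{237} + \frac{109}{9849}\right) = -2727 - 28524 \left(\frac{109}{9849} + 5 \sqrt{237}\right) = -2727 - \left(\frac{1036372}{3283} + 142620 \sqrt{237}\right) = - \frac{9989113}{3283} - 142620 \sqrt{237}$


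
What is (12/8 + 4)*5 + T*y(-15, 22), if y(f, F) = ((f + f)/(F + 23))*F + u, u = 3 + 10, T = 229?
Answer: -2125/6 ≈ -354.17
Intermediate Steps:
u = 13
y(f, F) = 13 + 2*F*f/(23 + F) (y(f, F) = ((f + f)/(F + 23))*F + 13 = ((2*f)/(23 + F))*F + 13 = (2*f/(23 + F))*F + 13 = 2*F*f/(23 + F) + 13 = 13 + 2*F*f/(23 + F))
(12/8 + 4)*5 + T*y(-15, 22) = (12/8 + 4)*5 + 229*((299 + 13*22 + 2*22*(-15))/(23 + 22)) = (12*(⅛) + 4)*5 + 229*((299 + 286 - 660)/45) = (3/2 + 4)*5 + 229*((1/45)*(-75)) = (11/2)*5 + 229*(-5/3) = 55/2 - 1145/3 = -2125/6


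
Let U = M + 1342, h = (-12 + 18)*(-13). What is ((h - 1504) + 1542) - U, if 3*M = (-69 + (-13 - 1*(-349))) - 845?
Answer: -3568/3 ≈ -1189.3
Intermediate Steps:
M = -578/3 (M = ((-69 + (-13 - 1*(-349))) - 845)/3 = ((-69 + (-13 + 349)) - 845)/3 = ((-69 + 336) - 845)/3 = (267 - 845)/3 = (⅓)*(-578) = -578/3 ≈ -192.67)
h = -78 (h = 6*(-13) = -78)
U = 3448/3 (U = -578/3 + 1342 = 3448/3 ≈ 1149.3)
((h - 1504) + 1542) - U = ((-78 - 1504) + 1542) - 1*3448/3 = (-1582 + 1542) - 3448/3 = -40 - 3448/3 = -3568/3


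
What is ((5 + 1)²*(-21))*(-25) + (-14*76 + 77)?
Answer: 17913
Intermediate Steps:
((5 + 1)²*(-21))*(-25) + (-14*76 + 77) = (6²*(-21))*(-25) + (-1064 + 77) = (36*(-21))*(-25) - 987 = -756*(-25) - 987 = 18900 - 987 = 17913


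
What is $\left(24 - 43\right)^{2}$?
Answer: $361$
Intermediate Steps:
$\left(24 - 43\right)^{2} = \left(-19\right)^{2} = 361$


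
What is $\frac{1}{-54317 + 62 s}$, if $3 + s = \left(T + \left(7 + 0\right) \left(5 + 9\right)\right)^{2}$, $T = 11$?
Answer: $\frac{1}{682119} \approx 1.466 \cdot 10^{-6}$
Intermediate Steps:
$s = 11878$ ($s = -3 + \left(11 + \left(7 + 0\right) \left(5 + 9\right)\right)^{2} = -3 + \left(11 + 7 \cdot 14\right)^{2} = -3 + \left(11 + 98\right)^{2} = -3 + 109^{2} = -3 + 11881 = 11878$)
$\frac{1}{-54317 + 62 s} = \frac{1}{-54317 + 62 \cdot 11878} = \frac{1}{-54317 + 736436} = \frac{1}{682119}$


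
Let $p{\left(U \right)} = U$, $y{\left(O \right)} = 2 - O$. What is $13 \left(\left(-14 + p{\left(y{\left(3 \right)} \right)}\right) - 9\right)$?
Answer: $-312$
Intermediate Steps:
$13 \left(\left(-14 + p{\left(y{\left(3 \right)} \right)}\right) - 9\right) = 13 \left(\left(-14 + \left(2 - 3\right)\right) - 9\right) = 13 \left(\left(-14 - 1\right) - 9\right) = 13 \left(-15 - 9\right) = 13 \left(-24\right) = -312$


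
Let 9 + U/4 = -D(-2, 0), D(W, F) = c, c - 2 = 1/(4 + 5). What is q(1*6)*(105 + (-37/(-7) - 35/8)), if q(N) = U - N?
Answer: -149593/28 ≈ -5342.6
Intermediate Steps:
c = 19/9 (c = 2 + 1/(4 + 5) = 2 + 1/9 = 2 + ⅑ = 19/9 ≈ 2.1111)
D(W, F) = 19/9
U = -400/9 (U = -36 + 4*(-1*19/9) = -36 + 4*(-19/9) = -36 - 76/9 = -400/9 ≈ -44.444)
q(N) = -400/9 - N
q(1*6)*(105 + (-37/(-7) - 35/8)) = (-400/9 - 6)*(105 + (-37/(-7) - 35/8)) = (-400/9 - 1*6)*(105 + (-37*(-⅐) - 35*⅛)) = (-400/9 - 6)*(105 + (37/7 - 35/8)) = -454*(105 + 51/56)/9 = -454/9*5931/56 = -149593/28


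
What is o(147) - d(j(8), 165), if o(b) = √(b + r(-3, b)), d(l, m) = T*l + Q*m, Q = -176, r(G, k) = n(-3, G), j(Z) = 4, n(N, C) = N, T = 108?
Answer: 28620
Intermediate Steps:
r(G, k) = -3
d(l, m) = -176*m + 108*l (d(l, m) = 108*l - 176*m = -176*m + 108*l)
o(b) = √(-3 + b) (o(b) = √(b - 3) = √(-3 + b))
o(147) - d(j(8), 165) = √(-3 + 147) - (-176*165 + 108*4) = √144 - (-29040 + 432) = 12 - 1*(-28608) = 12 + 28608 = 28620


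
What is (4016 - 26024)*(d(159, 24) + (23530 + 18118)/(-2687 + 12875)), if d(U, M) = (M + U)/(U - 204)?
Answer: -1988056/4245 ≈ -468.33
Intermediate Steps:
d(U, M) = (M + U)/(-204 + U)
(4016 - 26024)*(d(159, 24) + (23530 + 18118)/(-2687 + 12875)) = (4016 - 26024)*((24 + 159)/(-204 + 159) + (23530 + 18118)/(-2687 + 12875)) = -22008*(183/(-45) + 41648/10188) = -22008*(-1/45*183 + 41648*(1/10188)) = -22008*(-61/15 + 10412/2547) = -22008*271/12735 = -1988056/4245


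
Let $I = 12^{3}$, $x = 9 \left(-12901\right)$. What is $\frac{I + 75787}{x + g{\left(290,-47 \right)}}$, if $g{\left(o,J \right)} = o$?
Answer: $- \frac{77515}{115819} \approx -0.66928$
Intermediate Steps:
$x = -116109$
$I = 1728$
$\frac{I + 75787}{x + g{\left(290,-47 \right)}} = \frac{1728 + 75787}{-116109 + 290} = \frac{77515}{-115819} = 77515 \left(- \frac{1}{115819}\right) = - \frac{77515}{115819}$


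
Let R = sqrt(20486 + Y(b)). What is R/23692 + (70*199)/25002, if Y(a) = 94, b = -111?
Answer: 6965/12501 + 7*sqrt(105)/11846 ≈ 0.56321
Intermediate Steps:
R = 14*sqrt(105) (R = sqrt(20486 + 94) = sqrt(20580) = 14*sqrt(105) ≈ 143.46)
R/23692 + (70*199)/25002 = (14*sqrt(105))/23692 + (70*199)/25002 = (14*sqrt(105))*(1/23692) + 13930*(1/25002) = 7*sqrt(105)/11846 + 6965/12501 = 6965/12501 + 7*sqrt(105)/11846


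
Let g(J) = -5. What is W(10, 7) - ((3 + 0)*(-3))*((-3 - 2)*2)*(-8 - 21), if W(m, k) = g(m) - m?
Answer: 2595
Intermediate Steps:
W(m, k) = -5 - m
W(10, 7) - ((3 + 0)*(-3))*((-3 - 2)*2)*(-8 - 21) = (-5 - 1*10) - ((3 + 0)*(-3))*((-3 - 2)*2)*(-8 - 21) = (-5 - 10) - (3*(-3))*(-5*2)*(-29) = -15 - (-9*(-10))*(-29) = -15 - 90*(-29) = -15 - 1*(-2610) = -15 + 2610 = 2595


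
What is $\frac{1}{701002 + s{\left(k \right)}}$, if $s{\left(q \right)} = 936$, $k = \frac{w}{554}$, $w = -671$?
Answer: $\frac{1}{701938} \approx 1.4246 \cdot 10^{-6}$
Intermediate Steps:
$k = - \frac{671}{554} \approx -1.2112$
$\frac{1}{701002 + s{\left(k \right)}} = \frac{1}{701002 + 936} = \frac{1}{701938}$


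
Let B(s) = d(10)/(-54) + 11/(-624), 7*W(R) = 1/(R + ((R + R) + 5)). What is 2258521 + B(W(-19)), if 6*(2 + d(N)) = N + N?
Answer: 38051561095/16848 ≈ 2.2585e+6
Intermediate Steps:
W(R) = 1/(7*(5 + 3*R)) (W(R) = 1/(7*(R + ((R + R) + 5))) = 1/(7*(R + (2*R + 5))) = 1/(7*(R + (5 + 2*R))) = 1/(7*(5 + 3*R)))
d(N) = -2 + N/3 (d(N) = -2 + (N + N)/6 = -2 + (2*N)/6 = -2 + N/3)
B(s) = -713/16848 (B(s) = (-2 + (⅓)*10)/(-54) + 11/(-624) = (-2 + 10/3)*(-1/54) + 11*(-1/624) = (4/3)*(-1/54) - 11/624 = -2/81 - 11/624 = -713/16848)
2258521 + B(W(-19)) = 2258521 - 713/16848 = 38051561095/16848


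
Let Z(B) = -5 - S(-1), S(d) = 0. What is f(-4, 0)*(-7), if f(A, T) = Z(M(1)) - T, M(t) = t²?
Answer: 35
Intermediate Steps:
Z(B) = -5 (Z(B) = -5 - 1*0 = -5 + 0 = -5)
f(A, T) = -5 - T
f(-4, 0)*(-7) = (-5 - 1*0)*(-7) = (-5 + 0)*(-7) = -5*(-7) = 35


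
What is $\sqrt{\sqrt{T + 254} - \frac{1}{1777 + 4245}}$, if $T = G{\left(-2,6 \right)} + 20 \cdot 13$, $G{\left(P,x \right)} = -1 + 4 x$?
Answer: $\frac{\sqrt{-6022 + 36264484 \sqrt{537}}}{6022} \approx 4.8138$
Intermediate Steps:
$T = 283$ ($T = \left(-1 + 4 \cdot 6\right) + 20 \cdot 13 = \left(-1 + 24\right) + 260 = 23 + 260 = 283$)
$\sqrt{\sqrt{T + 254} - \frac{1}{1777 + 4245}} = \sqrt{\sqrt{283 + 254} - \frac{1}{1777 + 4245}} = \sqrt{\sqrt{537} - \frac{1}{6022}} = \sqrt{- \frac{1}{6022} + \sqrt{537}}$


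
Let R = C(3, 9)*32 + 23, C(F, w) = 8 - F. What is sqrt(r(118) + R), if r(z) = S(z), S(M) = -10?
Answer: sqrt(173) ≈ 13.153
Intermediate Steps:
r(z) = -10
R = 183 (R = (8 - 1*3)*32 + 23 = (8 - 3)*32 + 23 = 5*32 + 23 = 160 + 23 = 183)
sqrt(r(118) + R) = sqrt(-10 + 183) = sqrt(173)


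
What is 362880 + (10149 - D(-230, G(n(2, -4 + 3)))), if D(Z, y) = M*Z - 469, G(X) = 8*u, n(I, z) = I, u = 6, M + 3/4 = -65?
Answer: 716751/2 ≈ 3.5838e+5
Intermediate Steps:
M = -263/4 (M = -¾ - 65 = -263/4 ≈ -65.750)
G(X) = 48 (G(X) = 8*6 = 48)
D(Z, y) = -469 - 263*Z/4 (D(Z, y) = -263*Z/4 - 469 = -469 - 263*Z/4)
362880 + (10149 - D(-230, G(n(2, -4 + 3)))) = 362880 + (10149 - (-469 - 263/4*(-230))) = 362880 + (10149 - (-469 + 30245/2)) = 362880 + (10149 - 1*29307/2) = 362880 + (10149 - 29307/2) = 362880 - 9009/2 = 716751/2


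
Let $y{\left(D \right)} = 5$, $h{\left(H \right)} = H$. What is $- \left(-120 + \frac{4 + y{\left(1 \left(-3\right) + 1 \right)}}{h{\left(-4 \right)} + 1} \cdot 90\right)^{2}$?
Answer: $-152100$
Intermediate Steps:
$- \left(-120 + \frac{4 + y{\left(1 \left(-3\right) + 1 \right)}}{h{\left(-4 \right)} + 1} \cdot 90\right)^{2} = - \left(-120 + \frac{4 + 5}{-4 + 1} \cdot 90\right)^{2} = - \left(-120 + \frac{9}{-3} \cdot 90\right)^{2} = - \left(-120 + 9 \left(- \frac{1}{3}\right) 90\right)^{2} = - \left(-120 - 270\right)^{2} = - \left(-390\right)^{2} = \left(-1\right) 152100 = -152100$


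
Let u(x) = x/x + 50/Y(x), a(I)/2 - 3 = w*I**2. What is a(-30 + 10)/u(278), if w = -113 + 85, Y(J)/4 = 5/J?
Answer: -11197/348 ≈ -32.175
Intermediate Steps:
Y(J) = 20/J (Y(J) = 4*(5/J) = 20/J)
w = -28
a(I) = 6 - 56*I**2 (a(I) = 6 + 2*(-28*I**2) = 6 - 56*I**2)
u(x) = 1 + 5*x/2 (u(x) = x/x + 50/((20/x)) = 1 + 50*(x/20) = 1 + 5*x/2)
a(-30 + 10)/u(278) = (6 - 56*(-30 + 10)**2)/(1 + (5/2)*278) = (6 - 56*(-20)**2)/(1 + 695) = (6 - 56*400)/696 = (6 - 22400)*(1/696) = -22394*1/696 = -11197/348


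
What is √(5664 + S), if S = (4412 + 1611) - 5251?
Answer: 2*√1609 ≈ 80.225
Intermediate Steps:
S = 772 (S = 6023 - 5251 = 772)
√(5664 + S) = √(5664 + 772) = √6436 = 2*√1609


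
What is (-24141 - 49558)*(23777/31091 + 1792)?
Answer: -4107897432451/31091 ≈ -1.3212e+8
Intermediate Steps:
(-24141 - 49558)*(23777/31091 + 1792) = -73699*(23777*(1/31091) + 1792) = -73699*(23777/31091 + 1792) = -73699*55738849/31091 = -4107897432451/31091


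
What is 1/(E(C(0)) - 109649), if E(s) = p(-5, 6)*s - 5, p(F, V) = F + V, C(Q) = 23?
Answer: -1/109631 ≈ -9.1215e-6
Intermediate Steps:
E(s) = -5 + s (E(s) = (-5 + 6)*s - 5 = 1*s - 5 = s - 5 = -5 + s)
1/(E(C(0)) - 109649) = 1/((-5 + 23) - 109649) = 1/(18 - 109649) = 1/(-109631) = -1/109631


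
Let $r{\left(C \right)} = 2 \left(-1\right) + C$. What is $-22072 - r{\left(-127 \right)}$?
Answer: $-21943$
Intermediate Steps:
$r{\left(C \right)} = -2 + C$
$-22072 - r{\left(-127 \right)} = -22072 - \left(-2 - 127\right) = -22072 - -129 = -22072 + 129 = -21943$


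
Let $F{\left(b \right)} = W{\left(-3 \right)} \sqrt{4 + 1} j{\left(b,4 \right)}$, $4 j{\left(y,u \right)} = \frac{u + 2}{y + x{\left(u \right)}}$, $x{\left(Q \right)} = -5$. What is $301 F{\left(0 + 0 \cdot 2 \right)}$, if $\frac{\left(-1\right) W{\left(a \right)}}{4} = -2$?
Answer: $- \frac{3612 \sqrt{5}}{5} \approx -1615.3$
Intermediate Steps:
$W{\left(a \right)} = 8$ ($W{\left(a \right)} = \left(-4\right) \left(-2\right) = 8$)
$j{\left(y,u \right)} = \frac{2 + u}{4 \left(-5 + y\right)}$ ($j{\left(y,u \right)} = \frac{\left(u + 2\right) \frac{1}{y - 5}}{4} = \frac{\left(2 + u\right) \frac{1}{-5 + y}}{4} = \frac{\frac{1}{-5 + y} \left(2 + u\right)}{4} = \frac{2 + u}{4 \left(-5 + y\right)}$)
$F{\left(b \right)} = \frac{12 \sqrt{5}}{-5 + b}$ ($F{\left(b \right)} = 8 \sqrt{4 + 1} \frac{2 + 4}{4 \left(-5 + b\right)} = 8 \sqrt{5} \cdot \frac{1}{4} \frac{1}{-5 + b} 6 = 8 \sqrt{5} \frac{3}{2 \left(-5 + b\right)} = \frac{12 \sqrt{5}}{-5 + b}$)
$301 F{\left(0 + 0 \cdot 2 \right)} = 301 \frac{12 \sqrt{5}}{-5 + \left(0 + 0 \cdot 2\right)} = 301 \frac{12 \sqrt{5}}{-5 + \left(0 + 0\right)} = 301 \frac{12 \sqrt{5}}{-5 + 0} = 301 \frac{12 \sqrt{5}}{-5} = 301 \cdot 12 \sqrt{5} \left(- \frac{1}{5}\right) = 301 \left(- \frac{12 \sqrt{5}}{5}\right) = - \frac{3612 \sqrt{5}}{5}$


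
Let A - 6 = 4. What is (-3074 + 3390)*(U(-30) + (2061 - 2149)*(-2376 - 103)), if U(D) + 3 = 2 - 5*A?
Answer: 68919916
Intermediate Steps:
A = 10 (A = 6 + 4 = 10)
U(D) = -51 (U(D) = -3 + (2 - 5*10) = -3 + (2 - 50) = -3 - 48 = -51)
(-3074 + 3390)*(U(-30) + (2061 - 2149)*(-2376 - 103)) = (-3074 + 3390)*(-51 + (2061 - 2149)*(-2376 - 103)) = 316*(-51 - 88*(-2479)) = 316*(-51 + 218152) = 316*218101 = 68919916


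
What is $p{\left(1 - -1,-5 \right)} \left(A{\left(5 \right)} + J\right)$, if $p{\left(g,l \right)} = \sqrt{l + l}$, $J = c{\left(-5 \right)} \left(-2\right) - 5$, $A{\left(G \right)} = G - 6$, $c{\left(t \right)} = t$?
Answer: $4 i \sqrt{10} \approx 12.649 i$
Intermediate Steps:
$A{\left(G \right)} = -6 + G$
$J = 5$ ($J = \left(-5\right) \left(-2\right) - 5 = 10 - 5 = 5$)
$p{\left(g,l \right)} = \sqrt{2} \sqrt{l}$ ($p{\left(g,l \right)} = \sqrt{2 l} = \sqrt{2} \sqrt{l}$)
$p{\left(1 - -1,-5 \right)} \left(A{\left(5 \right)} + J\right) = \sqrt{2} \sqrt{-5} \left(\left(-6 + 5\right) + 5\right) = \sqrt{2} i \sqrt{5} \left(-1 + 5\right) = i \sqrt{10} \cdot 4 = 4 i \sqrt{10}$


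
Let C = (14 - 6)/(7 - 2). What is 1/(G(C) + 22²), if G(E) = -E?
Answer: 5/2412 ≈ 0.0020730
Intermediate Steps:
C = 8/5 ≈ 1.6000
1/(G(C) + 22²) = 1/(-1*8/5 + 22²) = 1/(-8/5 + 484) = 1/(2412/5) = 5/2412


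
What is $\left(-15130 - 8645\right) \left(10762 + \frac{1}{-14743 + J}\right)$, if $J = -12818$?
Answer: $- \frac{2350645986925}{9187} \approx -2.5587 \cdot 10^{8}$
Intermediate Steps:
$\left(-15130 - 8645\right) \left(10762 + \frac{1}{-14743 + J}\right) = \left(-15130 - 8645\right) \left(10762 + \frac{1}{-14743 - 12818}\right) = - 23775 \left(10762 + \frac{1}{-27561}\right) = - 23775 \left(10762 - \frac{1}{27561}\right) = \left(-23775\right) \frac{296611481}{27561} = - \frac{2350645986925}{9187}$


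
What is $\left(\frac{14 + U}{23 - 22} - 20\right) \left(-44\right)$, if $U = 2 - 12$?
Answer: $704$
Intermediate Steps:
$U = -10$ ($U = 2 - 12 = -10$)
$\left(\frac{14 + U}{23 - 22} - 20\right) \left(-44\right) = \left(\frac{14 - 10}{23 - 22} - 20\right) \left(-44\right) = \left(\frac{4}{1} - 20\right) \left(-44\right) = \left(4 \cdot 1 - 20\right) \left(-44\right) = \left(4 - 20\right) \left(-44\right) = \left(-16\right) \left(-44\right) = 704$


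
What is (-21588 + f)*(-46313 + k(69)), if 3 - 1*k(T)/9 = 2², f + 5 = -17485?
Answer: 1810171116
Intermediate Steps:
f = -17490 (f = -5 - 17485 = -17490)
k(T) = -9 (k(T) = 27 - 9*2² = 27 - 9*4 = 27 - 36 = -9)
(-21588 + f)*(-46313 + k(69)) = (-21588 - 17490)*(-46313 - 9) = -39078*(-46322) = 1810171116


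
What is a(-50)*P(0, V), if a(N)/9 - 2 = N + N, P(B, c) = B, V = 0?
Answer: 0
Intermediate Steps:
a(N) = 18 + 18*N (a(N) = 18 + 9*(N + N) = 18 + 9*(2*N) = 18 + 18*N)
a(-50)*P(0, V) = (18 + 18*(-50))*0 = (18 - 900)*0 = -882*0 = 0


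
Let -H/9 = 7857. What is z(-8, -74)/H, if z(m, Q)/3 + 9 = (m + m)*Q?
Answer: -1175/23571 ≈ -0.049849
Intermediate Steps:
z(m, Q) = -27 + 6*Q*m (z(m, Q) = -27 + 3*((m + m)*Q) = -27 + 3*((2*m)*Q) = -27 + 3*(2*Q*m) = -27 + 6*Q*m)
H = -70713 (H = -9*7857 = -70713)
z(-8, -74)/H = (-27 + 6*(-74)*(-8))/(-70713) = (-27 + 3552)*(-1/70713) = 3525*(-1/70713) = -1175/23571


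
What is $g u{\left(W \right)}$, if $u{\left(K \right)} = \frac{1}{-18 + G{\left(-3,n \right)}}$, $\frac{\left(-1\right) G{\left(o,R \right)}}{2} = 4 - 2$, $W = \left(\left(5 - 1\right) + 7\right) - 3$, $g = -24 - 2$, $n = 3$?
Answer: $\frac{13}{11} \approx 1.1818$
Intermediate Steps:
$g = -26$ ($g = -24 - 2 = -26$)
$W = 8$ ($W = \left(4 + 7\right) - 3 = 11 - 3 = 8$)
$G{\left(o,R \right)} = -4$ ($G{\left(o,R \right)} = - 2 \left(4 - 2\right) = \left(-2\right) 2 = -4$)
$u{\left(K \right)} = - \frac{1}{22}$ ($u{\left(K \right)} = \frac{1}{-18 - 4} = \frac{1}{-22} = - \frac{1}{22}$)
$g u{\left(W \right)} = \left(-26\right) \left(- \frac{1}{22}\right) = \frac{13}{11}$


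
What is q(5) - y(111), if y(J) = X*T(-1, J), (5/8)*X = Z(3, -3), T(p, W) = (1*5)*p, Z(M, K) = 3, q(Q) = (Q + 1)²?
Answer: 60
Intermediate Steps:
q(Q) = (1 + Q)²
T(p, W) = 5*p
X = 24/5 (X = (8/5)*3 = 24/5 ≈ 4.8000)
y(J) = -24 (y(J) = 24*(5*(-1))/5 = (24/5)*(-5) = -24)
q(5) - y(111) = (1 + 5)² - 1*(-24) = 6² + 24 = 36 + 24 = 60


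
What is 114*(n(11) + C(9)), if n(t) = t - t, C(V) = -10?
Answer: -1140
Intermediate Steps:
n(t) = 0
114*(n(11) + C(9)) = 114*(0 - 10) = 114*(-10) = -1140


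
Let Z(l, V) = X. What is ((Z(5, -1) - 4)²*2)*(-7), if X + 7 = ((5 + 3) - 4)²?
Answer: -350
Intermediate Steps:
X = 9 (X = -7 + ((5 + 3) - 4)² = -7 + (8 - 4)² = -7 + 4² = -7 + 16 = 9)
Z(l, V) = 9
((Z(5, -1) - 4)²*2)*(-7) = ((9 - 4)²*2)*(-7) = (5²*2)*(-7) = (25*2)*(-7) = 50*(-7) = -350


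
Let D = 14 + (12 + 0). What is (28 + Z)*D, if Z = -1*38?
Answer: -260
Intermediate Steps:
D = 26 (D = 14 + 12 = 26)
Z = -38
(28 + Z)*D = (28 - 38)*26 = -10*26 = -260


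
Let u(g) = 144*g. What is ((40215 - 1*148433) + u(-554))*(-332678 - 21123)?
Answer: 66512465194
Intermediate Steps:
((40215 - 1*148433) + u(-554))*(-332678 - 21123) = ((40215 - 1*148433) + 144*(-554))*(-332678 - 21123) = ((40215 - 148433) - 79776)*(-353801) = (-108218 - 79776)*(-353801) = -187994*(-353801) = 66512465194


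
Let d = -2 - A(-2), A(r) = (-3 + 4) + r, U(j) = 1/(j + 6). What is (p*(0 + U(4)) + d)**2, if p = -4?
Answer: 49/25 ≈ 1.9600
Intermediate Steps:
U(j) = 1/(6 + j)
A(r) = 1 + r
d = -1 (d = -2 - (1 - 2) = -2 - 1*(-1) = -2 + 1 = -1)
(p*(0 + U(4)) + d)**2 = (-4*(0 + 1/(6 + 4)) - 1)**2 = (-4*(0 + 1/10) - 1)**2 = (-4*1/10 - 1)**2 = (-2/5 - 1)**2 = (-7/5)**2 = 49/25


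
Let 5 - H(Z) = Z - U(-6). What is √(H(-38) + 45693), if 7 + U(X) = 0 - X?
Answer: √45735 ≈ 213.86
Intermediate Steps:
U(X) = -7 - X (U(X) = -7 + (0 - X) = -7 - X)
H(Z) = 4 - Z (H(Z) = 5 - (Z - (-7 - 1*(-6))) = 5 - (Z - (-7 + 6)) = 5 - (Z - 1*(-1)) = 5 - (Z + 1) = 5 - (1 + Z) = 5 + (-1 - Z) = 4 - Z)
√(H(-38) + 45693) = √((4 - 1*(-38)) + 45693) = √((4 + 38) + 45693) = √(42 + 45693) = √45735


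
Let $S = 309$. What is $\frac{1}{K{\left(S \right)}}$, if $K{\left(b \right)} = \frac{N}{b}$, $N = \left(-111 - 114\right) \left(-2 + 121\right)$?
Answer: $- \frac{103}{8925} \approx -0.011541$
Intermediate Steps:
$N = -26775$ ($N = \left(-225\right) 119 = -26775$)
$K{\left(b \right)} = - \frac{26775}{b}$
$\frac{1}{K{\left(S \right)}} = \frac{1}{\left(-26775\right) \frac{1}{309}} = \frac{1}{- \frac{8925}{103}} = - \frac{103}{8925}$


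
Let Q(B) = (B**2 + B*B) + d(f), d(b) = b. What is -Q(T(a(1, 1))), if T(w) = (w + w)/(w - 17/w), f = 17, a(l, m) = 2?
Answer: -3001/169 ≈ -17.757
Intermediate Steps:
T(w) = 2*w/(w - 17/w) (T(w) = (2*w)/(w - 17/w) = 2*w/(w - 17/w))
Q(B) = 17 + 2*B**2 (Q(B) = (B**2 + B*B) + 17 = (B**2 + B**2) + 17 = 2*B**2 + 17 = 17 + 2*B**2)
-Q(T(a(1, 1))) = -(17 + 2*(2*2**2/(-17 + 2**2))**2) = -(17 + 2*(2*4/(-17 + 4))**2) = -(17 + 2*(2*4/(-13))**2) = -(17 + 2*(2*4*(-1/13))**2) = -(17 + 2*(-8/13)**2) = -(17 + 2*(64/169)) = -(17 + 128/169) = -1*3001/169 = -3001/169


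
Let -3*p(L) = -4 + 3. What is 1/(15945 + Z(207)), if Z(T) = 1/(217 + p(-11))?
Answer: 652/10396143 ≈ 6.2716e-5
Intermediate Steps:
p(L) = 1/3 (p(L) = -(-4 + 3)/3 = -1/3*(-1) = 1/3)
Z(T) = 3/652 (Z(T) = 1/(217 + 1/3) = 1/(652/3) = 3/652)
1/(15945 + Z(207)) = 1/(15945 + 3/652) = 1/(10396143/652) = 652/10396143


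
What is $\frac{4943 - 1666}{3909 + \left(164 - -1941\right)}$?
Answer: $\frac{3277}{6014} \approx 0.5449$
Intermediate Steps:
$\frac{4943 - 1666}{3909 + \left(164 - -1941\right)} = \frac{3277}{3909 + \left(164 + 1941\right)} = \frac{3277}{3909 + 2105} = \frac{3277}{6014}$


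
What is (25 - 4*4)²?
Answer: 81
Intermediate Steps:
(25 - 4*4)² = (25 - 16)² = 9² = 81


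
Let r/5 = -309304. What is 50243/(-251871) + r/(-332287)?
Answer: 372828443179/83693458977 ≈ 4.4547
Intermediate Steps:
r = -1546520 (r = 5*(-309304) = -1546520)
50243/(-251871) + r/(-332287) = 50243/(-251871) - 1546520/(-332287) = 50243*(-1/251871) - 1546520*(-1/332287) = -50243/251871 + 1546520/332287 = 372828443179/83693458977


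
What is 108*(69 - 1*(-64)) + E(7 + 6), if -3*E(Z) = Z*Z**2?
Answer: 40895/3 ≈ 13632.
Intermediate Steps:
E(Z) = -Z**3/3 (E(Z) = -Z*Z**2/3 = -Z**3/3)
108*(69 - 1*(-64)) + E(7 + 6) = 108*(69 - 1*(-64)) - (7 + 6)**3/3 = 108*(69 + 64) - 1/3*13**3 = 108*133 - 1/3*2197 = 14364 - 2197/3 = 40895/3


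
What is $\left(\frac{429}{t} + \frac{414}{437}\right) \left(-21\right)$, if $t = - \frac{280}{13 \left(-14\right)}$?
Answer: $- \frac{2232783}{380} \approx -5875.7$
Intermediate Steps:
$t = \frac{20}{13}$ ($t = - \frac{280}{-182} = \left(-280\right) \left(- \frac{1}{182}\right) = \frac{20}{13} \approx 1.5385$)
$\left(\frac{429}{t} + \frac{414}{437}\right) \left(-21\right) = \left(\frac{429}{\frac{20}{13}} + \frac{414}{437}\right) \left(-21\right) = \left(429 \cdot \frac{13}{20} + 414 \cdot \frac{1}{437}\right) \left(-21\right) = \left(\frac{5577}{20} + \frac{18}{19}\right) \left(-21\right) = \frac{106323}{380} \left(-21\right) = - \frac{2232783}{380}$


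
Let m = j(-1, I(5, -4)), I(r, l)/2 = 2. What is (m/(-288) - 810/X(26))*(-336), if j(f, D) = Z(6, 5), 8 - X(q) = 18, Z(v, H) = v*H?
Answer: -27181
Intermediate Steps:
Z(v, H) = H*v
I(r, l) = 4 (I(r, l) = 2*2 = 4)
X(q) = -10 (X(q) = 8 - 1*18 = 8 - 18 = -10)
j(f, D) = 30 (j(f, D) = 5*6 = 30)
m = 30
(m/(-288) - 810/X(26))*(-336) = (30/(-288) - 810/(-10))*(-336) = (30*(-1/288) - 810*(-1/10))*(-336) = (-5/48 + 81)*(-336) = (3883/48)*(-336) = -27181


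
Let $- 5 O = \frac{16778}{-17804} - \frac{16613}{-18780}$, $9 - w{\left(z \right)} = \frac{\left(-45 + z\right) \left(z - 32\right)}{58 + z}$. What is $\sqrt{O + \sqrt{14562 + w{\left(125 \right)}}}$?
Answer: $\frac{\sqrt{75088311045138543 + 106555582636838100 \sqrt{54067411}}}{2549488290} \approx 10.98$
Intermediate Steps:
$w{\left(z \right)} = 9 - \frac{\left(-45 + z\right) \left(-32 + z\right)}{58 + z}$ ($w{\left(z \right)} = 9 - \frac{\left(-45 + z\right) \left(z - 32\right)}{58 + z} = 9 - \frac{\left(-45 + z\right) \left(-32 + z\right)}{58 + z}$)
$O = \frac{4828247}{417948900}$ ($O = - \frac{\frac{16778}{-17804} - \frac{16613}{-18780}}{5} = - \frac{16778 \left(- \frac{1}{17804}\right) - - \frac{16613}{18780}}{5} = - \frac{- \frac{8389}{8902} + \frac{16613}{18780}}{5} = \left(- \frac{1}{5}\right) \left(- \frac{4828247}{83589780}\right) = \frac{4828247}{417948900} \approx 0.011552$)
$\sqrt{O + \sqrt{14562 + w{\left(125 \right)}}} = \sqrt{\frac{4828247}{417948900} + \sqrt{14562 + \frac{-918 - 125^{2} + 86 \cdot 125}{58 + 125}}} = \sqrt{\frac{4828247}{417948900} + \sqrt{14562 + \frac{-918 - 15625 + 10750}{183}}} = \sqrt{\frac{4828247}{417948900} + \sqrt{14562 + \frac{1}{183} \left(-5793\right)}} = \sqrt{\frac{4828247}{417948900} + \sqrt{14562 - \frac{1931}{61}}} = \sqrt{\frac{4828247}{417948900} + \sqrt{\frac{886351}{61}}} = \sqrt{\frac{4828247}{417948900} + \frac{\sqrt{54067411}}{61}}$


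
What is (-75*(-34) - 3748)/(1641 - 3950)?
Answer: 1198/2309 ≈ 0.51884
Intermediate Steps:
(-75*(-34) - 3748)/(1641 - 3950) = (2550 - 3748)/(-2309) = -1198*(-1/2309) = 1198/2309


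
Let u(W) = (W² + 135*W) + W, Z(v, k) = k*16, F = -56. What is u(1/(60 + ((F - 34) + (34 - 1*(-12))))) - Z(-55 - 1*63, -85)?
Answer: 350337/256 ≈ 1368.5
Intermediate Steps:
Z(v, k) = 16*k
u(W) = W² + 136*W
u(1/(60 + ((F - 34) + (34 - 1*(-12))))) - Z(-55 - 1*63, -85) = (136 + 1/(60 + ((-56 - 34) + (34 - 1*(-12)))))/(60 + ((-56 - 34) + (34 - 1*(-12)))) - 16*(-85) = (136 + 1/(60 + (-90 + (34 + 12))))/(60 + (-90 + (34 + 12))) - 1*(-1360) = (136 + 1/(60 + (-90 + 46)))/(60 + (-90 + 46)) + 1360 = (136 + 1/(60 - 44))/(60 - 44) + 1360 = (136 + 1/16)/16 + 1360 = (1/16)*(2177/16) + 1360 = 2177/256 + 1360 = 350337/256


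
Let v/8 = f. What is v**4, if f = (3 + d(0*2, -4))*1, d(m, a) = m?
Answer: 331776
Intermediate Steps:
f = 3 (f = (3 + 0*2)*1 = (3 + 0)*1 = 3*1 = 3)
v = 24 (v = 8*3 = 24)
v**4 = 24**4 = 331776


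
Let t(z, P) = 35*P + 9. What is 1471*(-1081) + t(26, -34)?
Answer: -1591332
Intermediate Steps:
t(z, P) = 9 + 35*P
1471*(-1081) + t(26, -34) = 1471*(-1081) + (9 + 35*(-34)) = -1590151 + (9 - 1190) = -1590151 - 1181 = -1591332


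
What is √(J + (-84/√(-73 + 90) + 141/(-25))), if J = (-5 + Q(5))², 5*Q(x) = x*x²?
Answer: √(2849251 - 35700*√17)/85 ≈ 19.339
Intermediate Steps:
Q(x) = x³/5 (Q(x) = (x*x²)/5 = x³/5)
J = 400 (J = (-5 + (⅕)*5³)² = (-5 + (⅕)*125)² = (-5 + 25)² = 20² = 400)
√(J + (-84/√(-73 + 90) + 141/(-25))) = √(400 + (-84/√(-73 + 90) + 141/(-25))) = √(400 + (-84*√17/17 + 141*(-1/25))) = √(400 + (-84*√17/17 - 141/25)) = √(400 + (-141/25 - 84*√17/17)) = √(9859/25 - 84*√17/17)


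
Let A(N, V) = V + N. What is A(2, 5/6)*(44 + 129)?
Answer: 2941/6 ≈ 490.17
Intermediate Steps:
A(N, V) = N + V
A(2, 5/6)*(44 + 129) = (2 + 5/6)*(44 + 129) = (2 + 5*(⅙))*173 = (2 + ⅚)*173 = (17/6)*173 = 2941/6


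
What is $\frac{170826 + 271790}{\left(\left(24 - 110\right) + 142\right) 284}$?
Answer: $\frac{55327}{1988} \approx 27.83$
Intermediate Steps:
$\frac{170826 + 271790}{\left(\left(24 - 110\right) + 142\right) 284} = \frac{442616}{\left(\left(24 - 110\right) + 142\right) 284} = \frac{442616}{\left(-86 + 142\right) 284} = \frac{442616}{56 \cdot 284} = \frac{442616}{15904} = 442616 \cdot \frac{1}{15904} = \frac{55327}{1988}$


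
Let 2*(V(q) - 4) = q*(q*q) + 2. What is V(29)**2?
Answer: 595311201/4 ≈ 1.4883e+8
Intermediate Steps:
V(q) = 5 + q**3/2 (V(q) = 4 + (q*(q*q) + 2)/2 = 4 + (q*q**2 + 2)/2 = 4 + (q**3 + 2)/2 = 4 + (2 + q**3)/2 = 4 + (1 + q**3/2) = 5 + q**3/2)
V(29)**2 = (5 + (1/2)*29**3)**2 = (5 + (1/2)*24389)**2 = (5 + 24389/2)**2 = (24399/2)**2 = 595311201/4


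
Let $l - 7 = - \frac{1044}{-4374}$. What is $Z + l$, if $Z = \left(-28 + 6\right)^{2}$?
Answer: $\frac{119371}{243} \approx 491.24$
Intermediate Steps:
$l = \frac{1759}{243}$ ($l = 7 - \frac{1044}{-4374} = 7 - - \frac{58}{243} = 7 + \frac{58}{243} = \frac{1759}{243} \approx 7.2387$)
$Z = 484$ ($Z = \left(-22\right)^{2} = 484$)
$Z + l = 484 + \frac{1759}{243} = \frac{119371}{243}$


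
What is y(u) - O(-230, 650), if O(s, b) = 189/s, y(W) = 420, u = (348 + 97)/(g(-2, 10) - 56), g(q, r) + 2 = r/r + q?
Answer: 96789/230 ≈ 420.82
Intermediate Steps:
g(q, r) = -1 + q (g(q, r) = -2 + (r/r + q) = -2 + (1 + q) = -1 + q)
u = -445/59 (u = (348 + 97)/((-1 - 2) - 56) = 445/(-3 - 56) = 445/(-59) = 445*(-1/59) = -445/59 ≈ -7.5424)
y(u) - O(-230, 650) = 420 - 189/(-230) = 420 - 189*(-1)/230 = 420 - 1*(-189/230) = 420 + 189/230 = 96789/230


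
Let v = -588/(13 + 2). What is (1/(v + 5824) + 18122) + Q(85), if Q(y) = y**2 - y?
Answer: 730678093/28924 ≈ 25262.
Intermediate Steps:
v = -196/5 (v = -588/15 = -588*1/15 = -196/5 ≈ -39.200)
(1/(v + 5824) + 18122) + Q(85) = (1/(-196/5 + 5824) + 18122) + 85*(-1 + 85) = (1/(28924/5) + 18122) + 85*84 = (5/28924 + 18122) + 7140 = 524160733/28924 + 7140 = 730678093/28924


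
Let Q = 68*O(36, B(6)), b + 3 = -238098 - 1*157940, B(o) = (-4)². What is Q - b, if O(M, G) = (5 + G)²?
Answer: 426029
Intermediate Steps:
B(o) = 16
b = -396041 (b = -3 + (-238098 - 1*157940) = -3 + (-238098 - 157940) = -3 - 396038 = -396041)
Q = 29988 (Q = 68*(5 + 16)² = 68*21² = 68*441 = 29988)
Q - b = 29988 - 1*(-396041) = 29988 + 396041 = 426029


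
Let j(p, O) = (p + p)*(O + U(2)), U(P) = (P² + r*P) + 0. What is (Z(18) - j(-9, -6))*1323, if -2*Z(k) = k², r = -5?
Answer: -500094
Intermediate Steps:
Z(k) = -k²/2
U(P) = P² - 5*P (U(P) = (P² - 5*P) + 0 = P² - 5*P)
j(p, O) = 2*p*(-6 + O) (j(p, O) = (p + p)*(O + 2*(-5 + 2)) = (2*p)*(O + 2*(-3)) = (2*p)*(O - 6) = (2*p)*(-6 + O) = 2*p*(-6 + O))
(Z(18) - j(-9, -6))*1323 = (-½*18² - 2*(-9)*(-6 - 6))*1323 = (-½*324 - 2*(-9)*(-12))*1323 = (-162 - 1*216)*1323 = (-162 - 216)*1323 = -378*1323 = -500094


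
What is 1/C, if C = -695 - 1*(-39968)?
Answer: 1/39273 ≈ 2.5463e-5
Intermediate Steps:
C = 39273 (C = -695 + 39968 = 39273)
1/C = 1/39273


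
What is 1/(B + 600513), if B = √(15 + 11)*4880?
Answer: 600513/359996688769 - 4880*√26/359996688769 ≈ 1.5990e-6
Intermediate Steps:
B = 4880*√26 (B = √26*4880 = 4880*√26 ≈ 24883.)
1/(B + 600513) = 1/(4880*√26 + 600513) = 1/(600513 + 4880*√26)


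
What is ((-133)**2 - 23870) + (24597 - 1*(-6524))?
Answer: 24940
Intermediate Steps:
((-133)**2 - 23870) + (24597 - 1*(-6524)) = (17689 - 23870) + (24597 + 6524) = -6181 + 31121 = 24940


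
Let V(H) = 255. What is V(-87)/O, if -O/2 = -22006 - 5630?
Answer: 85/18424 ≈ 0.0046135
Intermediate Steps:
O = 55272 (O = -2*(-22006 - 5630) = -2*(-27636) = 55272)
V(-87)/O = 255/55272 = 255*(1/55272) = 85/18424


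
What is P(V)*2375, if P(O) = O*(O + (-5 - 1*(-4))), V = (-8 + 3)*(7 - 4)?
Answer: 570000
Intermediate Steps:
V = -15 (V = -5*3 = -15)
P(O) = O*(-1 + O) (P(O) = O*(O + (-5 + 4)) = O*(O - 1) = O*(-1 + O))
P(V)*2375 = -15*(-1 - 15)*2375 = -15*(-16)*2375 = 240*2375 = 570000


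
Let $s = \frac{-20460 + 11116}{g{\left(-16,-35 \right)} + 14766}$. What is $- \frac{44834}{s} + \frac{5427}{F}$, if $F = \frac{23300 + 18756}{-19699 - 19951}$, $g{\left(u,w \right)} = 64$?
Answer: $\frac{810996622535}{12280352} \approx 66040.0$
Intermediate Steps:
$F = - \frac{21028}{19825}$ ($F = \frac{42056}{-39650} = 42056 \left(- \frac{1}{39650}\right) = - \frac{21028}{19825} \approx -1.0607$)
$s = - \frac{4672}{7415}$ ($s = \frac{-20460 + 11116}{64 + 14766} = - \frac{9344}{14830} = \left(-9344\right) \frac{1}{14830} = - \frac{4672}{7415} \approx -0.63007$)
$- \frac{44834}{s} + \frac{5427}{F} = - \frac{44834}{- \frac{4672}{7415}} + \frac{5427}{- \frac{21028}{19825}} = \left(-44834\right) \left(- \frac{7415}{4672}\right) + 5427 \left(- \frac{19825}{21028}\right) = \frac{166222055}{2336} - \frac{107590275}{21028} = \frac{810996622535}{12280352}$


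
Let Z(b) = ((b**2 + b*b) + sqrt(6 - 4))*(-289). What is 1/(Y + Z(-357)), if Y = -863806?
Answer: -37264664/2777310365982271 + 289*sqrt(2)/5554620731964542 ≈ -1.3417e-8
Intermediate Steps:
Z(b) = -578*b**2 - 289*sqrt(2) (Z(b) = ((b**2 + b**2) + sqrt(2))*(-289) = (2*b**2 + sqrt(2))*(-289) = (sqrt(2) + 2*b**2)*(-289) = -578*b**2 - 289*sqrt(2))
1/(Y + Z(-357)) = 1/(-863806 + (-578*(-357)**2 - 289*sqrt(2))) = 1/(-863806 + (-578*127449 - 289*sqrt(2))) = 1/(-863806 + (-73665522 - 289*sqrt(2))) = 1/(-74529328 - 289*sqrt(2))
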